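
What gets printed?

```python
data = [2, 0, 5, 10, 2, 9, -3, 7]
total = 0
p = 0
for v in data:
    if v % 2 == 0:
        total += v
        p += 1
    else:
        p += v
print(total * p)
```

v=2: even, total = 0+2 = 2; p=1
v=0: even, total = 2+0 = 2; p=2
v=5: not even; p=7
v=10: even, total = 2+10 = 12; p=8
v=2: even, total = 12+2 = 14; p=9
v=9: not even; p=18
v=-3: not even; p=15
v=7: not even; p=22
total*p = 14*22 = 308

308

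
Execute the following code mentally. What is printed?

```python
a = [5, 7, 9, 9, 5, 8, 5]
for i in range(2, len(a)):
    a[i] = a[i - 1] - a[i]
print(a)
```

[5, 7, -2, -11, -16, -24, -29]

i=2: a[2] = 7-9 = -2 → [5, 7, -2, 9, 5, 8, 5]
i=3: a[3] = (-2)-9 = -11 → [5, 7, -2, -11, 5, 8, 5]
i=4: a[4] = (-11)-5 = -16 → [5, 7, -2, -11, -16, 8, 5]
i=5: a[5] = (-16)-8 = -24 → [5, 7, -2, -11, -16, -24, 5]
i=6: a[6] = (-24)-5 = -29 → [5, 7, -2, -11, -16, -24, -29]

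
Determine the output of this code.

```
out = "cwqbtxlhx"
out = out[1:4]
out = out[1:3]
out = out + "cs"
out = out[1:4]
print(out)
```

slice [1:4] → 'wqb'
slice [1:3] → 'qb'
+ 'cs' → 'qbcs'
slice [1:4] → 'bcs'

bcs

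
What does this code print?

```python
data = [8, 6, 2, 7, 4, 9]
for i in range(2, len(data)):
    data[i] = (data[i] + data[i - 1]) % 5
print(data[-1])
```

i=2: data[2] = (2+6)%5 = 3 → [8, 6, 3, 7, 4, 9]
i=3: data[3] = (7+3)%5 = 0 → [8, 6, 3, 0, 4, 9]
i=4: data[4] = (4+0)%5 = 4 → [8, 6, 3, 0, 4, 9]
i=5: data[5] = (9+4)%5 = 3 → [8, 6, 3, 0, 4, 3]

3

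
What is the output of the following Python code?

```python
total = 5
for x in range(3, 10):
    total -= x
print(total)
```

-37

x=3: total = 5-3 = 2
x=4: total = 2-4 = -2
x=5: total = (-2)-5 = -7
x=6: total = (-7)-6 = -13
x=7: total = (-13)-7 = -20
x=8: total = (-20)-8 = -28
x=9: total = (-28)-9 = -37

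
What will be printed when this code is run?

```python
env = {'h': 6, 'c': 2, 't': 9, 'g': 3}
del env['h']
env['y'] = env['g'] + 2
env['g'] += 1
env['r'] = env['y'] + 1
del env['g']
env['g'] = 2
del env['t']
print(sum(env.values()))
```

del 'h' → {'c': 2, 't': 9, 'g': 3}
env['y'] = env['g']+2 = 5 → {'c': 2, 't': 9, 'g': 3, 'y': 5}
env['g'] = 3+1 = 4 → {'c': 2, 't': 9, 'g': 4, 'y': 5}
env['r'] = env['y']+1 = 6 → {'c': 2, 't': 9, 'g': 4, 'y': 5, 'r': 6}
del 'g' → {'c': 2, 't': 9, 'y': 5, 'r': 6}
env['g'] = 2 → {'c': 2, 't': 9, 'y': 5, 'r': 6, 'g': 2}
del 't' → {'c': 2, 'y': 5, 'r': 6, 'g': 2}
sum of values = 15

15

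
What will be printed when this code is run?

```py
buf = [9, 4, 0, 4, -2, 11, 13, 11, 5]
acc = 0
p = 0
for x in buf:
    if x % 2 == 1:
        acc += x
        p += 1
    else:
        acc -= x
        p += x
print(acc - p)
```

32

x=9: odd, acc = 0+9 = 9; p=1
x=4: not odd, acc = 9-4 = 5; p=5
x=0: not odd, acc = 5-0 = 5; p=5
x=4: not odd, acc = 5-4 = 1; p=9
x=-2: not odd, acc = 1-(-2) = 3; p=7
x=11: odd, acc = 3+11 = 14; p=8
x=13: odd, acc = 14+13 = 27; p=9
x=11: odd, acc = 27+11 = 38; p=10
x=5: odd, acc = 38+5 = 43; p=11
acc-p = 43-11 = 32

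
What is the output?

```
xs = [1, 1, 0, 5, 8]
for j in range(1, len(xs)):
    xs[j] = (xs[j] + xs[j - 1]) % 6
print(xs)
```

[1, 2, 2, 1, 3]

j=1: xs[1] = (1+1)%6 = 2 → [1, 2, 0, 5, 8]
j=2: xs[2] = (0+2)%6 = 2 → [1, 2, 2, 5, 8]
j=3: xs[3] = (5+2)%6 = 1 → [1, 2, 2, 1, 8]
j=4: xs[4] = (8+1)%6 = 3 → [1, 2, 2, 1, 3]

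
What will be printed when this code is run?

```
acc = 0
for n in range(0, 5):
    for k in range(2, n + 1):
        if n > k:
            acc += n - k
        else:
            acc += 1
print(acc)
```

7

n=2,k=2: not 2>2, acc = 0+1 = 1
n=3,k=2: 3>2, acc = 1+1 = 2
n=3,k=3: not 3>3, acc = 2+1 = 3
n=4,k=2: 4>2, acc = 3+2 = 5
n=4,k=3: 4>3, acc = 5+1 = 6
n=4,k=4: not 4>4, acc = 6+1 = 7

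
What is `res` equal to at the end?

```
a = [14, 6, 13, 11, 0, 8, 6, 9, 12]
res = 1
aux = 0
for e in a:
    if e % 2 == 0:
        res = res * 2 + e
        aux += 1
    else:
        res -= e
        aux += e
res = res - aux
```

e=14: even, res = 1*2+14 = 16; aux=1
e=6: even, res = 16*2+6 = 38; aux=2
e=13: not even, res = 38-13 = 25; aux=15
e=11: not even, res = 25-11 = 14; aux=26
e=0: even, res = 14*2+0 = 28; aux=27
e=8: even, res = 28*2+8 = 64; aux=28
e=6: even, res = 64*2+6 = 134; aux=29
e=9: not even, res = 134-9 = 125; aux=38
e=12: even, res = 125*2+12 = 262; aux=39
res-aux = 262-39 = 223

223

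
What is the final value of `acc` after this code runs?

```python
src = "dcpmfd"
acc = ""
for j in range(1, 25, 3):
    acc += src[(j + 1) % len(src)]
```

j=1: add src[2]='p' → 'p'
j=4: add src[5]='d' → 'pd'
j=7: add src[2]='p' → 'pdp'
j=10: add src[5]='d' → 'pdpd'
j=13: add src[2]='p' → 'pdpdp'
j=16: add src[5]='d' → 'pdpdpd'
j=19: add src[2]='p' → 'pdpdpdp'
j=22: add src[5]='d' → 'pdpdpdpd'

'pdpdpdpd'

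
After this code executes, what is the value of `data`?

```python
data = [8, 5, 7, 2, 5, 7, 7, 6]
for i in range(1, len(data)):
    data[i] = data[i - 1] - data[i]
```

[8, 3, -4, -6, -11, -18, -25, -31]

i=1: data[1] = 8-5 = 3 → [8, 3, 7, 2, 5, 7, 7, 6]
i=2: data[2] = 3-7 = -4 → [8, 3, -4, 2, 5, 7, 7, 6]
i=3: data[3] = (-4)-2 = -6 → [8, 3, -4, -6, 5, 7, 7, 6]
i=4: data[4] = (-6)-5 = -11 → [8, 3, -4, -6, -11, 7, 7, 6]
i=5: data[5] = (-11)-7 = -18 → [8, 3, -4, -6, -11, -18, 7, 6]
i=6: data[6] = (-18)-7 = -25 → [8, 3, -4, -6, -11, -18, -25, 6]
i=7: data[7] = (-25)-6 = -31 → [8, 3, -4, -6, -11, -18, -25, -31]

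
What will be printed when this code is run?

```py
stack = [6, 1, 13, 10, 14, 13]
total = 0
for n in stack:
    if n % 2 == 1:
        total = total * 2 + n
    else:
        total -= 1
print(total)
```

n=6: not odd, total = 0-1 = -1
n=1: odd, total = (-1)*2+1 = -1
n=13: odd, total = (-1)*2+13 = 11
n=10: not odd, total = 11-1 = 10
n=14: not odd, total = 10-1 = 9
n=13: odd, total = 9*2+13 = 31

31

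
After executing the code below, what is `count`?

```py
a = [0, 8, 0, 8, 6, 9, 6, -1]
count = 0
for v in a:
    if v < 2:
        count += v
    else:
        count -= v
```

v=0: <2, count = 0+0 = 0
v=8: not <2, count = 0-8 = -8
v=0: <2, count = (-8)+0 = -8
v=8: not <2, count = (-8)-8 = -16
v=6: not <2, count = (-16)-6 = -22
v=9: not <2, count = (-22)-9 = -31
v=6: not <2, count = (-31)-6 = -37
v=-1: <2, count = (-37)+(-1) = -38

-38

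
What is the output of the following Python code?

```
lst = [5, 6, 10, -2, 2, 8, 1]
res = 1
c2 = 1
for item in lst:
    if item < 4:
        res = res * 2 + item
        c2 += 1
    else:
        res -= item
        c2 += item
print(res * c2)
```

item=5: not <4, res = 1-5 = -4; c2=6
item=6: not <4, res = (-4)-6 = -10; c2=12
item=10: not <4, res = (-10)-10 = -20; c2=22
item=-2: <4, res = (-20)*2+(-2) = -42; c2=23
item=2: <4, res = (-42)*2+2 = -82; c2=24
item=8: not <4, res = (-82)-8 = -90; c2=32
item=1: <4, res = (-90)*2+1 = -179; c2=33
res*c2 = (-179)*33 = -5907

-5907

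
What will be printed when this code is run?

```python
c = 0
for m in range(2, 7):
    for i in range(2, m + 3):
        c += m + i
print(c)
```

m=2,i=2: c = 0+4 = 4
m=2,i=3: c = 4+5 = 9
m=2,i=4: c = 9+6 = 15
m=3,i=2: c = 15+5 = 20
m=3,i=3: c = 20+6 = 26
m=3,i=4: c = 26+7 = 33
m=3,i=5: c = 33+8 = 41
m=4,i=2: c = 41+6 = 47
m=4,i=3: c = 47+7 = 54
m=4,i=4: c = 54+8 = 62
m=4,i=5: c = 62+9 = 71
m=4,i=6: c = 71+10 = 81
m=5,i=2: c = 81+7 = 88
m=5,i=3: c = 88+8 = 96
m=5,i=4: c = 96+9 = 105
m=5,i=5: c = 105+10 = 115
m=5,i=6: c = 115+11 = 126
m=5,i=7: c = 126+12 = 138
m=6,i=2: c = 138+8 = 146
m=6,i=3: c = 146+9 = 155
m=6,i=4: c = 155+10 = 165
m=6,i=5: c = 165+11 = 176
m=6,i=6: c = 176+12 = 188
m=6,i=7: c = 188+13 = 201
m=6,i=8: c = 201+14 = 215

215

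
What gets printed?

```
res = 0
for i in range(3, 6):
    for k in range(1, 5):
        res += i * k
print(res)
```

120

i=3,k=1: res = 0+3 = 3
i=3,k=2: res = 3+6 = 9
i=3,k=3: res = 9+9 = 18
i=3,k=4: res = 18+12 = 30
i=4,k=1: res = 30+4 = 34
i=4,k=2: res = 34+8 = 42
i=4,k=3: res = 42+12 = 54
i=4,k=4: res = 54+16 = 70
i=5,k=1: res = 70+5 = 75
i=5,k=2: res = 75+10 = 85
i=5,k=3: res = 85+15 = 100
i=5,k=4: res = 100+20 = 120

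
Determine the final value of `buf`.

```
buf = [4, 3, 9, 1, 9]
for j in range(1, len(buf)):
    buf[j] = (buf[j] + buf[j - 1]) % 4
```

[4, 3, 0, 1, 2]

j=1: buf[1] = (3+4)%4 = 3 → [4, 3, 9, 1, 9]
j=2: buf[2] = (9+3)%4 = 0 → [4, 3, 0, 1, 9]
j=3: buf[3] = (1+0)%4 = 1 → [4, 3, 0, 1, 9]
j=4: buf[4] = (9+1)%4 = 2 → [4, 3, 0, 1, 2]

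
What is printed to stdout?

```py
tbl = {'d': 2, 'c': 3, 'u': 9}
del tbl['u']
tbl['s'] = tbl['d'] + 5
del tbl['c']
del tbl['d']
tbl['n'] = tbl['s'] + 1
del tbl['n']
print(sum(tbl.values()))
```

del 'u' → {'d': 2, 'c': 3}
tbl['s'] = tbl['d']+5 = 7 → {'d': 2, 'c': 3, 's': 7}
del 'c' → {'d': 2, 's': 7}
del 'd' → {'s': 7}
tbl['n'] = tbl['s']+1 = 8 → {'s': 7, 'n': 8}
del 'n' → {'s': 7}
sum of values = 7

7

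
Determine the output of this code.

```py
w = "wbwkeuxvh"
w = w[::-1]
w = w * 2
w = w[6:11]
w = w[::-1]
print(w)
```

reverse → 'hvxuekwbw'
repeat ×2 → 'hvxuekwbwhvxuekwbw'
slice [6:11] → 'wbwhv'
reverse → 'vhwbw'

vhwbw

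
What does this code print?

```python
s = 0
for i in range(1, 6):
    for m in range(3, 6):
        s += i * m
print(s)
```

180

i=1,m=3: s = 0+3 = 3
i=1,m=4: s = 3+4 = 7
i=1,m=5: s = 7+5 = 12
i=2,m=3: s = 12+6 = 18
i=2,m=4: s = 18+8 = 26
i=2,m=5: s = 26+10 = 36
i=3,m=3: s = 36+9 = 45
i=3,m=4: s = 45+12 = 57
i=3,m=5: s = 57+15 = 72
i=4,m=3: s = 72+12 = 84
i=4,m=4: s = 84+16 = 100
i=4,m=5: s = 100+20 = 120
i=5,m=3: s = 120+15 = 135
i=5,m=4: s = 135+20 = 155
i=5,m=5: s = 155+25 = 180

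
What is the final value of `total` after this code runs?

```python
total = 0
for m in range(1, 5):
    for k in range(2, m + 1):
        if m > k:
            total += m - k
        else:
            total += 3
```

13

m=2,k=2: not 2>2, total = 0+3 = 3
m=3,k=2: 3>2, total = 3+1 = 4
m=3,k=3: not 3>3, total = 4+3 = 7
m=4,k=2: 4>2, total = 7+2 = 9
m=4,k=3: 4>3, total = 9+1 = 10
m=4,k=4: not 4>4, total = 10+3 = 13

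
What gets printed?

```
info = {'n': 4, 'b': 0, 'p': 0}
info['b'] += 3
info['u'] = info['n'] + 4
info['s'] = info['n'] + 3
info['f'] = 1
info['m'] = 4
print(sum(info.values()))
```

27

info['b'] = 0+3 = 3 → {'n': 4, 'b': 3, 'p': 0}
info['u'] = info['n']+4 = 8 → {'n': 4, 'b': 3, 'p': 0, 'u': 8}
info['s'] = info['n']+3 = 7 → {'n': 4, 'b': 3, 'p': 0, 'u': 8, 's': 7}
info['f'] = 1 → {'n': 4, 'b': 3, 'p': 0, 'u': 8, 's': 7, 'f': 1}
info['m'] = 4 → {'n': 4, 'b': 3, 'p': 0, 'u': 8, 's': 7, 'f': 1, 'm': 4}
sum of values = 27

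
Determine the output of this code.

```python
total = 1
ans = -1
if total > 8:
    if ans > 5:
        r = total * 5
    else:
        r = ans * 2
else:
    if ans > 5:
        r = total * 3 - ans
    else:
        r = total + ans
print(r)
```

total=1, ans=-1
total > 8 is False; ans > 5 is False
→ r = total + ans = 0

0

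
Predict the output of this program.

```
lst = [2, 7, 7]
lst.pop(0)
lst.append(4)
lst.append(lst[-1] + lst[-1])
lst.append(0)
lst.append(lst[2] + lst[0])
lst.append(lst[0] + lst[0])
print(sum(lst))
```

51

pop(0) removes 2 → [7, 7]
append 4 → [7, 7, 4]
append lst[-1]+lst[-1] = 4+4 = 8 → [7, 7, 4, 8]
append 0 → [7, 7, 4, 8, 0]
append lst[2]+lst[0] = 4+7 = 11 → [7, 7, 4, 8, 0, 11]
append lst[0]+lst[0] = 7+7 = 14 → [7, 7, 4, 8, 0, 11, 14]
sum = 51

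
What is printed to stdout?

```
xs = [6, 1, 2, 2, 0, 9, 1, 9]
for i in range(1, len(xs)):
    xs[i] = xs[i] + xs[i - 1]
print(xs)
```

[6, 7, 9, 11, 11, 20, 21, 30]

i=1: xs[1] = 1+6 = 7 → [6, 7, 2, 2, 0, 9, 1, 9]
i=2: xs[2] = 2+7 = 9 → [6, 7, 9, 2, 0, 9, 1, 9]
i=3: xs[3] = 2+9 = 11 → [6, 7, 9, 11, 0, 9, 1, 9]
i=4: xs[4] = 0+11 = 11 → [6, 7, 9, 11, 11, 9, 1, 9]
i=5: xs[5] = 9+11 = 20 → [6, 7, 9, 11, 11, 20, 1, 9]
i=6: xs[6] = 1+20 = 21 → [6, 7, 9, 11, 11, 20, 21, 9]
i=7: xs[7] = 9+21 = 30 → [6, 7, 9, 11, 11, 20, 21, 30]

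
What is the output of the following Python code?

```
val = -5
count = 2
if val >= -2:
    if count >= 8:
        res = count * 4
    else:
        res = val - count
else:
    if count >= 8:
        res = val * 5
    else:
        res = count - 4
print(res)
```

-2

val=-5, count=2
val >= -2 is False; count >= 8 is False
→ res = count - 4 = -2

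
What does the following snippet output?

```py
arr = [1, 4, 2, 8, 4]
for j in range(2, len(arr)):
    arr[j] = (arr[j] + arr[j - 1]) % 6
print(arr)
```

[1, 4, 0, 2, 0]

j=2: arr[2] = (2+4)%6 = 0 → [1, 4, 0, 8, 4]
j=3: arr[3] = (8+0)%6 = 2 → [1, 4, 0, 2, 4]
j=4: arr[4] = (4+2)%6 = 0 → [1, 4, 0, 2, 0]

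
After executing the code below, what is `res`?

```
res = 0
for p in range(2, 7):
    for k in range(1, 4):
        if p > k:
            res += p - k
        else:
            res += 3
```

p=2,k=1: 2>1, res = 0+1 = 1
p=2,k=2: not 2>2, res = 1+3 = 4
p=2,k=3: not 2>3, res = 4+3 = 7
p=3,k=1: 3>1, res = 7+2 = 9
p=3,k=2: 3>2, res = 9+1 = 10
p=3,k=3: not 3>3, res = 10+3 = 13
p=4,k=1: 4>1, res = 13+3 = 16
p=4,k=2: 4>2, res = 16+2 = 18
p=4,k=3: 4>3, res = 18+1 = 19
p=5,k=1: 5>1, res = 19+4 = 23
p=5,k=2: 5>2, res = 23+3 = 26
p=5,k=3: 5>3, res = 26+2 = 28
p=6,k=1: 6>1, res = 28+5 = 33
p=6,k=2: 6>2, res = 33+4 = 37
p=6,k=3: 6>3, res = 37+3 = 40

40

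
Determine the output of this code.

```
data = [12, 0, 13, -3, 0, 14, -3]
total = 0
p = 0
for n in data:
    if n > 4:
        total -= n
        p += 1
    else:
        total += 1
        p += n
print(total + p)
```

n=12: >4, total = 0-12 = -12; p=1
n=0: not >4, total = (-12)+1 = -11; p=1
n=13: >4, total = (-11)-13 = -24; p=2
n=-3: not >4, total = (-24)+1 = -23; p=-1
n=0: not >4, total = (-23)+1 = -22; p=-1
n=14: >4, total = (-22)-14 = -36; p=0
n=-3: not >4, total = (-36)+1 = -35; p=-3
total+p = (-35)+(-3) = -38

-38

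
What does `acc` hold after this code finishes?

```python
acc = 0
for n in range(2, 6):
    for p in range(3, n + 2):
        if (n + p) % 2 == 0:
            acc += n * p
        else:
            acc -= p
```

40

n=2,p=3: odd sum, acc = 0-3 = -3
n=3,p=3: even sum, acc = (-3)+9 = 6
n=3,p=4: odd sum, acc = 6-4 = 2
n=4,p=3: odd sum, acc = 2-3 = -1
n=4,p=4: even sum, acc = (-1)+16 = 15
n=4,p=5: odd sum, acc = 15-5 = 10
n=5,p=3: even sum, acc = 10+15 = 25
n=5,p=4: odd sum, acc = 25-4 = 21
n=5,p=5: even sum, acc = 21+25 = 46
n=5,p=6: odd sum, acc = 46-6 = 40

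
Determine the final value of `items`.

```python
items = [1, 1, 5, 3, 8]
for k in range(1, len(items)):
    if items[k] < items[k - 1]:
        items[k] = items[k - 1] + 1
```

[1, 1, 5, 6, 8]

k=1: 1>=1, unchanged → [1, 1, 5, 3, 8]
k=2: 5>=1, unchanged → [1, 1, 5, 3, 8]
k=3: 3<5, items[3] = 5+1 = 6 → [1, 1, 5, 6, 8]
k=4: 8>=6, unchanged → [1, 1, 5, 6, 8]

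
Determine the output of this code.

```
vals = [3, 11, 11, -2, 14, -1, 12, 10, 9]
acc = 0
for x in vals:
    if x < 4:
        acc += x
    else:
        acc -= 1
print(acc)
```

-6

x=3: <4, acc = 0+3 = 3
x=11: not <4, acc = 3-1 = 2
x=11: not <4, acc = 2-1 = 1
x=-2: <4, acc = 1+(-2) = -1
x=14: not <4, acc = (-1)-1 = -2
x=-1: <4, acc = (-2)+(-1) = -3
x=12: not <4, acc = (-3)-1 = -4
x=10: not <4, acc = (-4)-1 = -5
x=9: not <4, acc = (-5)-1 = -6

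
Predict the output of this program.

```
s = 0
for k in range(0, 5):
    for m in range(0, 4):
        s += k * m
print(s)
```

k=0,m=0: s = 0+0 = 0
k=0,m=1: s = 0+0 = 0
k=0,m=2: s = 0+0 = 0
k=0,m=3: s = 0+0 = 0
k=1,m=0: s = 0+0 = 0
k=1,m=1: s = 0+1 = 1
k=1,m=2: s = 1+2 = 3
k=1,m=3: s = 3+3 = 6
k=2,m=0: s = 6+0 = 6
k=2,m=1: s = 6+2 = 8
k=2,m=2: s = 8+4 = 12
k=2,m=3: s = 12+6 = 18
k=3,m=0: s = 18+0 = 18
k=3,m=1: s = 18+3 = 21
k=3,m=2: s = 21+6 = 27
k=3,m=3: s = 27+9 = 36
k=4,m=0: s = 36+0 = 36
k=4,m=1: s = 36+4 = 40
k=4,m=2: s = 40+8 = 48
k=4,m=3: s = 48+12 = 60

60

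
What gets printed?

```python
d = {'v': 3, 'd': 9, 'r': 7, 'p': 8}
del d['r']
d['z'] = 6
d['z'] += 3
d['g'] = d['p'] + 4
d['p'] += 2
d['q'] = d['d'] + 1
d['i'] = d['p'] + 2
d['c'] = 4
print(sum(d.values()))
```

69

del 'r' → {'v': 3, 'd': 9, 'p': 8}
d['z'] = 6 → {'v': 3, 'd': 9, 'p': 8, 'z': 6}
d['z'] = 6+3 = 9 → {'v': 3, 'd': 9, 'p': 8, 'z': 9}
d['g'] = d['p']+4 = 12 → {'v': 3, 'd': 9, 'p': 8, 'z': 9, 'g': 12}
d['p'] = 8+2 = 10 → {'v': 3, 'd': 9, 'p': 10, 'z': 9, 'g': 12}
d['q'] = d['d']+1 = 10 → {'v': 3, 'd': 9, 'p': 10, 'z': 9, 'g': 12, 'q': 10}
d['i'] = d['p']+2 = 12 → {'v': 3, 'd': 9, 'p': 10, 'z': 9, 'g': 12, 'q': 10, 'i': 12}
d['c'] = 4 → {'v': 3, 'd': 9, 'p': 10, 'z': 9, 'g': 12, 'q': 10, 'i': 12, 'c': 4}
sum of values = 69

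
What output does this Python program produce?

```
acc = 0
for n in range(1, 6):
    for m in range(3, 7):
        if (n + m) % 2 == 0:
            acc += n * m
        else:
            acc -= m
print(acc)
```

86

n=1,m=3: even sum, acc = 0+3 = 3
n=1,m=4: odd sum, acc = 3-4 = -1
n=1,m=5: even sum, acc = (-1)+5 = 4
n=1,m=6: odd sum, acc = 4-6 = -2
n=2,m=3: odd sum, acc = (-2)-3 = -5
n=2,m=4: even sum, acc = (-5)+8 = 3
n=2,m=5: odd sum, acc = 3-5 = -2
n=2,m=6: even sum, acc = (-2)+12 = 10
n=3,m=3: even sum, acc = 10+9 = 19
n=3,m=4: odd sum, acc = 19-4 = 15
n=3,m=5: even sum, acc = 15+15 = 30
n=3,m=6: odd sum, acc = 30-6 = 24
n=4,m=3: odd sum, acc = 24-3 = 21
n=4,m=4: even sum, acc = 21+16 = 37
n=4,m=5: odd sum, acc = 37-5 = 32
n=4,m=6: even sum, acc = 32+24 = 56
n=5,m=3: even sum, acc = 56+15 = 71
n=5,m=4: odd sum, acc = 71-4 = 67
n=5,m=5: even sum, acc = 67+25 = 92
n=5,m=6: odd sum, acc = 92-6 = 86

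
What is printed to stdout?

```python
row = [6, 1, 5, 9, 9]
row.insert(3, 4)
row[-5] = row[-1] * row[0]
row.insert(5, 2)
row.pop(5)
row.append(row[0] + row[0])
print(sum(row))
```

insert 4 at 3 → [6, 1, 5, 4, 9, 9]
row[-5] = row[-1]*row[0] = 9*6 = 54 → [6, 54, 5, 4, 9, 9]
insert 2 at 5 → [6, 54, 5, 4, 9, 2, 9]
pop(5) removes 2 → [6, 54, 5, 4, 9, 9]
append row[0]+row[0] = 6+6 = 12 → [6, 54, 5, 4, 9, 9, 12]
sum = 99

99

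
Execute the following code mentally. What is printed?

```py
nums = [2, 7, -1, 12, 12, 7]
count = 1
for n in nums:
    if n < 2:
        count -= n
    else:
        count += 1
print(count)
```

n=2: not <2, count = 1+1 = 2
n=7: not <2, count = 2+1 = 3
n=-1: <2, count = 3-(-1) = 4
n=12: not <2, count = 4+1 = 5
n=12: not <2, count = 5+1 = 6
n=7: not <2, count = 6+1 = 7

7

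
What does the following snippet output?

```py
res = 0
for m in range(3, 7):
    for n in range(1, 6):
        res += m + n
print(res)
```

150

m=3,n=1: res = 0+4 = 4
m=3,n=2: res = 4+5 = 9
m=3,n=3: res = 9+6 = 15
m=3,n=4: res = 15+7 = 22
m=3,n=5: res = 22+8 = 30
m=4,n=1: res = 30+5 = 35
m=4,n=2: res = 35+6 = 41
m=4,n=3: res = 41+7 = 48
m=4,n=4: res = 48+8 = 56
m=4,n=5: res = 56+9 = 65
m=5,n=1: res = 65+6 = 71
m=5,n=2: res = 71+7 = 78
m=5,n=3: res = 78+8 = 86
m=5,n=4: res = 86+9 = 95
m=5,n=5: res = 95+10 = 105
m=6,n=1: res = 105+7 = 112
m=6,n=2: res = 112+8 = 120
m=6,n=3: res = 120+9 = 129
m=6,n=4: res = 129+10 = 139
m=6,n=5: res = 139+11 = 150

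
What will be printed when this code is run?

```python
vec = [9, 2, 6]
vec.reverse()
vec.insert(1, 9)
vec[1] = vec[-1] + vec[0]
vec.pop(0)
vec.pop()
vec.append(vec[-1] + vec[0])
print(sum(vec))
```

reverse → [6, 2, 9]
insert 9 at 1 → [6, 9, 2, 9]
vec[1] = vec[-1]+vec[0] = 9+6 = 15 → [6, 15, 2, 9]
pop(0) removes 6 → [15, 2, 9]
pop() removes 9 → [15, 2]
append vec[-1]+vec[0] = 2+15 = 17 → [15, 2, 17]
sum = 34

34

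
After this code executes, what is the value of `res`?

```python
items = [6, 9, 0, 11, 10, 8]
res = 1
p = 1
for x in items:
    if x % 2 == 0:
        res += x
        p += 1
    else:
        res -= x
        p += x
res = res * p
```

x=6: even, res = 1+6 = 7; p=2
x=9: not even, res = 7-9 = -2; p=11
x=0: even, res = (-2)+0 = -2; p=12
x=11: not even, res = (-2)-11 = -13; p=23
x=10: even, res = (-13)+10 = -3; p=24
x=8: even, res = (-3)+8 = 5; p=25
res*p = 5*25 = 125

125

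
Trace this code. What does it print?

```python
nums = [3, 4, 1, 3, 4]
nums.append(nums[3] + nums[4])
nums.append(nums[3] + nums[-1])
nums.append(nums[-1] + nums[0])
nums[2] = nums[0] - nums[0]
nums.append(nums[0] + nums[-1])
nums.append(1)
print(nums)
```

append nums[3]+nums[4] = 3+4 = 7 → [3, 4, 1, 3, 4, 7]
append nums[3]+nums[-1] = 3+7 = 10 → [3, 4, 1, 3, 4, 7, 10]
append nums[-1]+nums[0] = 10+3 = 13 → [3, 4, 1, 3, 4, 7, 10, 13]
nums[2] = nums[0]-nums[0] = 3-3 = 0 → [3, 4, 0, 3, 4, 7, 10, 13]
append nums[0]+nums[-1] = 3+13 = 16 → [3, 4, 0, 3, 4, 7, 10, 13, 16]
append 1 → [3, 4, 0, 3, 4, 7, 10, 13, 16, 1]

[3, 4, 0, 3, 4, 7, 10, 13, 16, 1]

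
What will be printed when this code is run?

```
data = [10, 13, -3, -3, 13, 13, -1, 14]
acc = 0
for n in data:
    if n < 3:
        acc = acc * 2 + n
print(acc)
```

n=10: not <3
n=13: not <3
n=-3: <3, acc = 0*2+(-3) = -3
n=-3: <3, acc = (-3)*2+(-3) = -9
n=13: not <3
n=13: not <3
n=-1: <3, acc = (-9)*2+(-1) = -19
n=14: not <3

-19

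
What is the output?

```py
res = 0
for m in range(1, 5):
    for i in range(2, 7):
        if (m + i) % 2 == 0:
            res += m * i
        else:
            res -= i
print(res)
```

m=1,i=2: odd sum, res = 0-2 = -2
m=1,i=3: even sum, res = (-2)+3 = 1
m=1,i=4: odd sum, res = 1-4 = -3
m=1,i=5: even sum, res = (-3)+5 = 2
m=1,i=6: odd sum, res = 2-6 = -4
m=2,i=2: even sum, res = (-4)+4 = 0
m=2,i=3: odd sum, res = 0-3 = -3
m=2,i=4: even sum, res = (-3)+8 = 5
m=2,i=5: odd sum, res = 5-5 = 0
m=2,i=6: even sum, res = 0+12 = 12
m=3,i=2: odd sum, res = 12-2 = 10
m=3,i=3: even sum, res = 10+9 = 19
m=3,i=4: odd sum, res = 19-4 = 15
m=3,i=5: even sum, res = 15+15 = 30
m=3,i=6: odd sum, res = 30-6 = 24
m=4,i=2: even sum, res = 24+8 = 32
m=4,i=3: odd sum, res = 32-3 = 29
m=4,i=4: even sum, res = 29+16 = 45
m=4,i=5: odd sum, res = 45-5 = 40
m=4,i=6: even sum, res = 40+24 = 64

64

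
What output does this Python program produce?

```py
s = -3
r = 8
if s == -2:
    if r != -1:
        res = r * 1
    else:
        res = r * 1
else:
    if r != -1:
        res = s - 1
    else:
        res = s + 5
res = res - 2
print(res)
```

s=-3, r=8
s == -2 is False; r != -1 is True
→ res = s - 1 = -4
res = (-4)-2 = -6

-6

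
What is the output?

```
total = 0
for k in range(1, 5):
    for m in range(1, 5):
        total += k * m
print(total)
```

k=1,m=1: total = 0+1 = 1
k=1,m=2: total = 1+2 = 3
k=1,m=3: total = 3+3 = 6
k=1,m=4: total = 6+4 = 10
k=2,m=1: total = 10+2 = 12
k=2,m=2: total = 12+4 = 16
k=2,m=3: total = 16+6 = 22
k=2,m=4: total = 22+8 = 30
k=3,m=1: total = 30+3 = 33
k=3,m=2: total = 33+6 = 39
k=3,m=3: total = 39+9 = 48
k=3,m=4: total = 48+12 = 60
k=4,m=1: total = 60+4 = 64
k=4,m=2: total = 64+8 = 72
k=4,m=3: total = 72+12 = 84
k=4,m=4: total = 84+16 = 100

100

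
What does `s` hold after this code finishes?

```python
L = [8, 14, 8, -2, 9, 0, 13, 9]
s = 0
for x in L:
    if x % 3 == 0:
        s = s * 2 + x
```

x=8: not %3==0
x=14: not %3==0
x=8: not %3==0
x=-2: not %3==0
x=9: %3==0, s = 0*2+9 = 9
x=0: %3==0, s = 9*2+0 = 18
x=13: not %3==0
x=9: %3==0, s = 18*2+9 = 45

45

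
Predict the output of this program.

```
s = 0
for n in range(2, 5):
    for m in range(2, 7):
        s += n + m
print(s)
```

105

n=2,m=2: s = 0+4 = 4
n=2,m=3: s = 4+5 = 9
n=2,m=4: s = 9+6 = 15
n=2,m=5: s = 15+7 = 22
n=2,m=6: s = 22+8 = 30
n=3,m=2: s = 30+5 = 35
n=3,m=3: s = 35+6 = 41
n=3,m=4: s = 41+7 = 48
n=3,m=5: s = 48+8 = 56
n=3,m=6: s = 56+9 = 65
n=4,m=2: s = 65+6 = 71
n=4,m=3: s = 71+7 = 78
n=4,m=4: s = 78+8 = 86
n=4,m=5: s = 86+9 = 95
n=4,m=6: s = 95+10 = 105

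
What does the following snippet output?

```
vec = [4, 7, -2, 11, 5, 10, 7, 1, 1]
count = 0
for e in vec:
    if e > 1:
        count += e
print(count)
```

44

e=4: >1, count = 0+4 = 4
e=7: >1, count = 4+7 = 11
e=-2: not >1
e=11: >1, count = 11+11 = 22
e=5: >1, count = 22+5 = 27
e=10: >1, count = 27+10 = 37
e=7: >1, count = 37+7 = 44
e=1: not >1
e=1: not >1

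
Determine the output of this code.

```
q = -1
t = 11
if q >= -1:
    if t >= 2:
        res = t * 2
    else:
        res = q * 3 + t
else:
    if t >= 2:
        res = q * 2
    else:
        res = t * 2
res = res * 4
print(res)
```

88

q=-1, t=11
q >= -1 is True; t >= 2 is True
→ res = t * 2 = 22
res = 22*4 = 88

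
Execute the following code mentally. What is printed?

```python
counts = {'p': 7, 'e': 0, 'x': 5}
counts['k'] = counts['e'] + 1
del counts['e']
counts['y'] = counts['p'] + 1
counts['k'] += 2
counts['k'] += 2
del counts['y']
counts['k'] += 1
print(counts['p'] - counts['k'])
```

1

counts['k'] = counts['e']+1 = 1 → {'p': 7, 'e': 0, 'x': 5, 'k': 1}
del 'e' → {'p': 7, 'x': 5, 'k': 1}
counts['y'] = counts['p']+1 = 8 → {'p': 7, 'x': 5, 'k': 1, 'y': 8}
counts['k'] = 1+2 = 3 → {'p': 7, 'x': 5, 'k': 3, 'y': 8}
counts['k'] = 3+2 = 5 → {'p': 7, 'x': 5, 'k': 5, 'y': 8}
del 'y' → {'p': 7, 'x': 5, 'k': 5}
counts['k'] = 5+1 = 6 → {'p': 7, 'x': 5, 'k': 6}
counts['p']-counts['k'] = 7-6 = 1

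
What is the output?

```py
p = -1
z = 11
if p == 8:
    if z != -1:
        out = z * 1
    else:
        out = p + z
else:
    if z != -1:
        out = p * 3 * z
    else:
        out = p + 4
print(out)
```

p=-1, z=11
p == 8 is False; z != -1 is True
→ out = p * 3 * z = -33

-33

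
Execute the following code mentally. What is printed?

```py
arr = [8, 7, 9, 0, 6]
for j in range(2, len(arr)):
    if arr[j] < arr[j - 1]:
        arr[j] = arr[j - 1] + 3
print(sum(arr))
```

j=2: 9>=7, unchanged → [8, 7, 9, 0, 6]
j=3: 0<9, arr[3] = 9+3 = 12 → [8, 7, 9, 12, 6]
j=4: 6<12, arr[4] = 12+3 = 15 → [8, 7, 9, 12, 15]
sum = 51

51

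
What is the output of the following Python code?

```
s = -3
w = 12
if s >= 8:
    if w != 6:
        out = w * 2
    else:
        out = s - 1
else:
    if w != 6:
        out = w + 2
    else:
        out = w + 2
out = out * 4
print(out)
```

s=-3, w=12
s >= 8 is False; w != 6 is True
→ out = w + 2 = 14
out = 14*4 = 56

56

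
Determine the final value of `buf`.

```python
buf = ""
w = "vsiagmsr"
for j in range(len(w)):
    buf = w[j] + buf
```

'rsmgaisv'

j=0: prepend 'v' → 'v'
j=1: prepend 's' → 'sv'
j=2: prepend 'i' → 'isv'
j=3: prepend 'a' → 'aisv'
j=4: prepend 'g' → 'gaisv'
j=5: prepend 'm' → 'mgaisv'
j=6: prepend 's' → 'smgaisv'
j=7: prepend 'r' → 'rsmgaisv'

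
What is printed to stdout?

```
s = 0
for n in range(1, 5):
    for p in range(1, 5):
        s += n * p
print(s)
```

100

n=1,p=1: s = 0+1 = 1
n=1,p=2: s = 1+2 = 3
n=1,p=3: s = 3+3 = 6
n=1,p=4: s = 6+4 = 10
n=2,p=1: s = 10+2 = 12
n=2,p=2: s = 12+4 = 16
n=2,p=3: s = 16+6 = 22
n=2,p=4: s = 22+8 = 30
n=3,p=1: s = 30+3 = 33
n=3,p=2: s = 33+6 = 39
n=3,p=3: s = 39+9 = 48
n=3,p=4: s = 48+12 = 60
n=4,p=1: s = 60+4 = 64
n=4,p=2: s = 64+8 = 72
n=4,p=3: s = 72+12 = 84
n=4,p=4: s = 84+16 = 100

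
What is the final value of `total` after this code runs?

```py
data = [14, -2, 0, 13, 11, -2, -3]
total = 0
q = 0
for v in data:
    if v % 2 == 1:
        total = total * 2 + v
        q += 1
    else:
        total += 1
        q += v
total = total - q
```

v=14: not odd, total = 0+1 = 1; q=14
v=-2: not odd, total = 1+1 = 2; q=12
v=0: not odd, total = 2+1 = 3; q=12
v=13: odd, total = 3*2+13 = 19; q=13
v=11: odd, total = 19*2+11 = 49; q=14
v=-2: not odd, total = 49+1 = 50; q=12
v=-3: odd, total = 50*2+(-3) = 97; q=13
total-q = 97-13 = 84

84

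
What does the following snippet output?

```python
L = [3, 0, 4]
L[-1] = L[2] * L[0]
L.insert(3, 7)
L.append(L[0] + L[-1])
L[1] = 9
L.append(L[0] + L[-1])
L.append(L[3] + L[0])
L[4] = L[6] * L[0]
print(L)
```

[3, 9, 12, 7, 30, 13, 10]

L[-1] = L[2]*L[0] = 4*3 = 12 → [3, 0, 12]
insert 7 at 3 → [3, 0, 12, 7]
append L[0]+L[-1] = 3+7 = 10 → [3, 0, 12, 7, 10]
L[1] = 9 → [3, 9, 12, 7, 10]
append L[0]+L[-1] = 3+10 = 13 → [3, 9, 12, 7, 10, 13]
append L[3]+L[0] = 7+3 = 10 → [3, 9, 12, 7, 10, 13, 10]
L[4] = L[6]*L[0] = 10*3 = 30 → [3, 9, 12, 7, 30, 13, 10]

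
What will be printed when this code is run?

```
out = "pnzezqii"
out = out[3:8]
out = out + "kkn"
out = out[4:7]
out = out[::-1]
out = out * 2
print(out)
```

slice [3:8] → 'ezqii'
+ 'kkn' → 'ezqiikkn'
slice [4:7] → 'ikk'
reverse → 'kki'
repeat ×2 → 'kkikki'

kkikki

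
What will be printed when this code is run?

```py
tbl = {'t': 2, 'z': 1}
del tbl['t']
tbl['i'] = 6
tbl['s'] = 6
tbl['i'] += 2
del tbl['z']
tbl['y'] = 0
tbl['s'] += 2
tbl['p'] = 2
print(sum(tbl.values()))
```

del 't' → {'z': 1}
tbl['i'] = 6 → {'z': 1, 'i': 6}
tbl['s'] = 6 → {'z': 1, 'i': 6, 's': 6}
tbl['i'] = 6+2 = 8 → {'z': 1, 'i': 8, 's': 6}
del 'z' → {'i': 8, 's': 6}
tbl['y'] = 0 → {'i': 8, 's': 6, 'y': 0}
tbl['s'] = 6+2 = 8 → {'i': 8, 's': 8, 'y': 0}
tbl['p'] = 2 → {'i': 8, 's': 8, 'y': 0, 'p': 2}
sum of values = 18

18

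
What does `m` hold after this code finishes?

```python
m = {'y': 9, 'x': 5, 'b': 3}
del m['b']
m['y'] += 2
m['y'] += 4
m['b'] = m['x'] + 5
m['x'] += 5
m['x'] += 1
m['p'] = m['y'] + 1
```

{'y': 15, 'x': 11, 'b': 10, 'p': 16}

del 'b' → {'y': 9, 'x': 5}
m['y'] = 9+2 = 11 → {'y': 11, 'x': 5}
m['y'] = 11+4 = 15 → {'y': 15, 'x': 5}
m['b'] = m['x']+5 = 10 → {'y': 15, 'x': 5, 'b': 10}
m['x'] = 5+5 = 10 → {'y': 15, 'x': 10, 'b': 10}
m['x'] = 10+1 = 11 → {'y': 15, 'x': 11, 'b': 10}
m['p'] = m['y']+1 = 16 → {'y': 15, 'x': 11, 'b': 10, 'p': 16}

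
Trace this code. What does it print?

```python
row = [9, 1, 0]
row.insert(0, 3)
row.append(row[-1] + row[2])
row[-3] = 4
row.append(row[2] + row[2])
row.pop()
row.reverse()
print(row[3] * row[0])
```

insert 3 at 0 → [3, 9, 1, 0]
append row[-1]+row[2] = 0+1 = 1 → [3, 9, 1, 0, 1]
row[-3] = 4 → [3, 9, 4, 0, 1]
append row[2]+row[2] = 4+4 = 8 → [3, 9, 4, 0, 1, 8]
pop() removes 8 → [3, 9, 4, 0, 1]
reverse → [1, 0, 4, 9, 3]
row[3]*row[0] = 9*1 = 9

9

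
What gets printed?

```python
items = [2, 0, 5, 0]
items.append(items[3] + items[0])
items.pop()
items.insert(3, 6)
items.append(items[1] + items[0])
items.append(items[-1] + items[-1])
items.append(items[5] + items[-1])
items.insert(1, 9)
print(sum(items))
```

34

append items[3]+items[0] = 0+2 = 2 → [2, 0, 5, 0, 2]
pop() removes 2 → [2, 0, 5, 0]
insert 6 at 3 → [2, 0, 5, 6, 0]
append items[1]+items[0] = 0+2 = 2 → [2, 0, 5, 6, 0, 2]
append items[-1]+items[-1] = 2+2 = 4 → [2, 0, 5, 6, 0, 2, 4]
append items[5]+items[-1] = 2+4 = 6 → [2, 0, 5, 6, 0, 2, 4, 6]
insert 9 at 1 → [2, 9, 0, 5, 6, 0, 2, 4, 6]
sum = 34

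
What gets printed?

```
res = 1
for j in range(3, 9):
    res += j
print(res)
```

34

j=3: res = 1+3 = 4
j=4: res = 4+4 = 8
j=5: res = 8+5 = 13
j=6: res = 13+6 = 19
j=7: res = 19+7 = 26
j=8: res = 26+8 = 34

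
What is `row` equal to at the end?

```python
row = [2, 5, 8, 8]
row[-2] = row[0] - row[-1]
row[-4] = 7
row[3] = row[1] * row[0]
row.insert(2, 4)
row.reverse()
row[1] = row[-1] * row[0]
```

row[-2] = row[0]-row[-1] = 2-8 = -6 → [2, 5, -6, 8]
row[-4] = 7 → [7, 5, -6, 8]
row[3] = row[1]*row[0] = 5*7 = 35 → [7, 5, -6, 35]
insert 4 at 2 → [7, 5, 4, -6, 35]
reverse → [35, -6, 4, 5, 7]
row[1] = row[-1]*row[0] = 7*35 = 245 → [35, 245, 4, 5, 7]

[35, 245, 4, 5, 7]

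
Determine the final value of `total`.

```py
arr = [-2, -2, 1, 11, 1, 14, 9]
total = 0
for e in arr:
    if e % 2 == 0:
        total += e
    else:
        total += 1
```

e=-2: even, total = 0+(-2) = -2
e=-2: even, total = (-2)+(-2) = -4
e=1: not even, total = (-4)+1 = -3
e=11: not even, total = (-3)+1 = -2
e=1: not even, total = (-2)+1 = -1
e=14: even, total = (-1)+14 = 13
e=9: not even, total = 13+1 = 14

14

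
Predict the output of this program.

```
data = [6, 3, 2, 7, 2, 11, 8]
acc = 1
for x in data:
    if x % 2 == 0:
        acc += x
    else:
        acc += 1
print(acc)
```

22

x=6: even, acc = 1+6 = 7
x=3: not even, acc = 7+1 = 8
x=2: even, acc = 8+2 = 10
x=7: not even, acc = 10+1 = 11
x=2: even, acc = 11+2 = 13
x=11: not even, acc = 13+1 = 14
x=8: even, acc = 14+8 = 22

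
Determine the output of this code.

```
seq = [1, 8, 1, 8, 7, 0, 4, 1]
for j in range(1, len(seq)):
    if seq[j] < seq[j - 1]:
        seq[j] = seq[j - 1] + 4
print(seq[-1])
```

j=1: 8>=1, unchanged → [1, 8, 1, 8, 7, 0, 4, 1]
j=2: 1<8, seq[2] = 8+4 = 12 → [1, 8, 12, 8, 7, 0, 4, 1]
j=3: 8<12, seq[3] = 12+4 = 16 → [1, 8, 12, 16, 7, 0, 4, 1]
j=4: 7<16, seq[4] = 16+4 = 20 → [1, 8, 12, 16, 20, 0, 4, 1]
j=5: 0<20, seq[5] = 20+4 = 24 → [1, 8, 12, 16, 20, 24, 4, 1]
j=6: 4<24, seq[6] = 24+4 = 28 → [1, 8, 12, 16, 20, 24, 28, 1]
j=7: 1<28, seq[7] = 28+4 = 32 → [1, 8, 12, 16, 20, 24, 28, 32]

32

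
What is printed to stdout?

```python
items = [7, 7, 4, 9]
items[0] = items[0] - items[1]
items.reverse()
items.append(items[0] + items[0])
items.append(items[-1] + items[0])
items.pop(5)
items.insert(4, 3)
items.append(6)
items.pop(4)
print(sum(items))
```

44

items[0] = items[0]-items[1] = 7-7 = 0 → [0, 7, 4, 9]
reverse → [9, 4, 7, 0]
append items[0]+items[0] = 9+9 = 18 → [9, 4, 7, 0, 18]
append items[-1]+items[0] = 18+9 = 27 → [9, 4, 7, 0, 18, 27]
pop(5) removes 27 → [9, 4, 7, 0, 18]
insert 3 at 4 → [9, 4, 7, 0, 3, 18]
append 6 → [9, 4, 7, 0, 3, 18, 6]
pop(4) removes 3 → [9, 4, 7, 0, 18, 6]
sum = 44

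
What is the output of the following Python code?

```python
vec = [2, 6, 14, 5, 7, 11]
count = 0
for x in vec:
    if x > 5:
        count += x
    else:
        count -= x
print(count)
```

x=2: not >5, count = 0-2 = -2
x=6: >5, count = (-2)+6 = 4
x=14: >5, count = 4+14 = 18
x=5: not >5, count = 18-5 = 13
x=7: >5, count = 13+7 = 20
x=11: >5, count = 20+11 = 31

31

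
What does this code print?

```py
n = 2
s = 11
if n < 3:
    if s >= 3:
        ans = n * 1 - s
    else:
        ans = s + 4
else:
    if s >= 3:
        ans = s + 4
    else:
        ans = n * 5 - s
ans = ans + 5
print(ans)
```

-4

n=2, s=11
n < 3 is True; s >= 3 is True
→ ans = n * 1 - s = -9
ans = (-9)+5 = -4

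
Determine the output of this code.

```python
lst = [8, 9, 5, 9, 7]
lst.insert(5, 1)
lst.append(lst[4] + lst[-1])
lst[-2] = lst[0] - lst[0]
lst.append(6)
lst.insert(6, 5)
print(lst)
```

[8, 9, 5, 9, 7, 0, 5, 8, 6]

insert 1 at 5 → [8, 9, 5, 9, 7, 1]
append lst[4]+lst[-1] = 7+1 = 8 → [8, 9, 5, 9, 7, 1, 8]
lst[-2] = lst[0]-lst[0] = 8-8 = 0 → [8, 9, 5, 9, 7, 0, 8]
append 6 → [8, 9, 5, 9, 7, 0, 8, 6]
insert 5 at 6 → [8, 9, 5, 9, 7, 0, 5, 8, 6]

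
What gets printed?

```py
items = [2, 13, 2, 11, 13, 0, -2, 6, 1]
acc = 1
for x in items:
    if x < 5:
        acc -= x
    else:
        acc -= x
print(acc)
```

-45

x=2: <5, acc = 1-2 = -1
x=13: not <5, acc = (-1)-13 = -14
x=2: <5, acc = (-14)-2 = -16
x=11: not <5, acc = (-16)-11 = -27
x=13: not <5, acc = (-27)-13 = -40
x=0: <5, acc = (-40)-0 = -40
x=-2: <5, acc = (-40)-(-2) = -38
x=6: not <5, acc = (-38)-6 = -44
x=1: <5, acc = (-44)-1 = -45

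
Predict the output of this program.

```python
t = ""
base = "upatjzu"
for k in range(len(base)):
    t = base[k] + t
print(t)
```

k=0: prepend 'u' → 'u'
k=1: prepend 'p' → 'pu'
k=2: prepend 'a' → 'apu'
k=3: prepend 't' → 'tapu'
k=4: prepend 'j' → 'jtapu'
k=5: prepend 'z' → 'zjtapu'
k=6: prepend 'u' → 'uzjtapu'

uzjtapu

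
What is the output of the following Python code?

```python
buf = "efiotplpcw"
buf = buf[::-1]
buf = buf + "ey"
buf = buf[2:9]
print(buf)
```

reverse → 'wcplptoife'
+ 'ey' → 'wcplptoifeey'
slice [2:9] → 'plptoif'

plptoif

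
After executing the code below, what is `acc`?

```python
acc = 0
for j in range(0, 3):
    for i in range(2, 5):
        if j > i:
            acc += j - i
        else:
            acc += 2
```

j=0,i=2: not 0>2, acc = 0+2 = 2
j=0,i=3: not 0>3, acc = 2+2 = 4
j=0,i=4: not 0>4, acc = 4+2 = 6
j=1,i=2: not 1>2, acc = 6+2 = 8
j=1,i=3: not 1>3, acc = 8+2 = 10
j=1,i=4: not 1>4, acc = 10+2 = 12
j=2,i=2: not 2>2, acc = 12+2 = 14
j=2,i=3: not 2>3, acc = 14+2 = 16
j=2,i=4: not 2>4, acc = 16+2 = 18

18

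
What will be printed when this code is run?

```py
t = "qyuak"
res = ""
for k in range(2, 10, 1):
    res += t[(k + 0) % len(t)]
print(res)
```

k=2: add t[2]='u' → 'u'
k=3: add t[3]='a' → 'ua'
k=4: add t[4]='k' → 'uak'
k=5: add t[0]='q' → 'uakq'
k=6: add t[1]='y' → 'uakqy'
k=7: add t[2]='u' → 'uakqyu'
k=8: add t[3]='a' → 'uakqyua'
k=9: add t[4]='k' → 'uakqyuak'

uakqyuak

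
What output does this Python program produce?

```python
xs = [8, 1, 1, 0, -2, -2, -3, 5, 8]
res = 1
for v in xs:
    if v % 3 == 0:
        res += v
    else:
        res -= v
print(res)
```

-21

v=8: not %3==0, res = 1-8 = -7
v=1: not %3==0, res = (-7)-1 = -8
v=1: not %3==0, res = (-8)-1 = -9
v=0: %3==0, res = (-9)+0 = -9
v=-2: not %3==0, res = (-9)-(-2) = -7
v=-2: not %3==0, res = (-7)-(-2) = -5
v=-3: %3==0, res = (-5)+(-3) = -8
v=5: not %3==0, res = (-8)-5 = -13
v=8: not %3==0, res = (-13)-8 = -21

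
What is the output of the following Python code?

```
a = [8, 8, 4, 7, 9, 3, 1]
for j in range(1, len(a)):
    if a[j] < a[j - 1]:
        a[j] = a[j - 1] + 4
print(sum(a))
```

116

j=1: 8>=8, unchanged → [8, 8, 4, 7, 9, 3, 1]
j=2: 4<8, a[2] = 8+4 = 12 → [8, 8, 12, 7, 9, 3, 1]
j=3: 7<12, a[3] = 12+4 = 16 → [8, 8, 12, 16, 9, 3, 1]
j=4: 9<16, a[4] = 16+4 = 20 → [8, 8, 12, 16, 20, 3, 1]
j=5: 3<20, a[5] = 20+4 = 24 → [8, 8, 12, 16, 20, 24, 1]
j=6: 1<24, a[6] = 24+4 = 28 → [8, 8, 12, 16, 20, 24, 28]
sum = 116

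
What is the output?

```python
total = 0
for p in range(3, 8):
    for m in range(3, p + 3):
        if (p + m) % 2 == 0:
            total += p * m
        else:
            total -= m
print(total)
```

360

p=3,m=3: even sum, total = 0+9 = 9
p=3,m=4: odd sum, total = 9-4 = 5
p=3,m=5: even sum, total = 5+15 = 20
p=4,m=3: odd sum, total = 20-3 = 17
p=4,m=4: even sum, total = 17+16 = 33
p=4,m=5: odd sum, total = 33-5 = 28
p=4,m=6: even sum, total = 28+24 = 52
p=5,m=3: even sum, total = 52+15 = 67
p=5,m=4: odd sum, total = 67-4 = 63
p=5,m=5: even sum, total = 63+25 = 88
p=5,m=6: odd sum, total = 88-6 = 82
p=5,m=7: even sum, total = 82+35 = 117
p=6,m=3: odd sum, total = 117-3 = 114
p=6,m=4: even sum, total = 114+24 = 138
p=6,m=5: odd sum, total = 138-5 = 133
p=6,m=6: even sum, total = 133+36 = 169
p=6,m=7: odd sum, total = 169-7 = 162
p=6,m=8: even sum, total = 162+48 = 210
p=7,m=3: even sum, total = 210+21 = 231
p=7,m=4: odd sum, total = 231-4 = 227
p=7,m=5: even sum, total = 227+35 = 262
p=7,m=6: odd sum, total = 262-6 = 256
p=7,m=7: even sum, total = 256+49 = 305
p=7,m=8: odd sum, total = 305-8 = 297
p=7,m=9: even sum, total = 297+63 = 360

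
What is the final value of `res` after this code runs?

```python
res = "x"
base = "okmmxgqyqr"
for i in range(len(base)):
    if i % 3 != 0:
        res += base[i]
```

i=0: skip
i=1: add 'k' → 'xk'
i=2: add 'm' → 'xkm'
i=3: skip
i=4: add 'x' → 'xkmx'
i=5: add 'g' → 'xkmxg'
i=6: skip
i=7: add 'y' → 'xkmxgy'
i=8: add 'q' → 'xkmxgyq'
i=9: skip

'xkmxgyq'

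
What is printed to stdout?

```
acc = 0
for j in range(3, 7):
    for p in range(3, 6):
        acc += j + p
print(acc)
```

j=3,p=3: acc = 0+6 = 6
j=3,p=4: acc = 6+7 = 13
j=3,p=5: acc = 13+8 = 21
j=4,p=3: acc = 21+7 = 28
j=4,p=4: acc = 28+8 = 36
j=4,p=5: acc = 36+9 = 45
j=5,p=3: acc = 45+8 = 53
j=5,p=4: acc = 53+9 = 62
j=5,p=5: acc = 62+10 = 72
j=6,p=3: acc = 72+9 = 81
j=6,p=4: acc = 81+10 = 91
j=6,p=5: acc = 91+11 = 102

102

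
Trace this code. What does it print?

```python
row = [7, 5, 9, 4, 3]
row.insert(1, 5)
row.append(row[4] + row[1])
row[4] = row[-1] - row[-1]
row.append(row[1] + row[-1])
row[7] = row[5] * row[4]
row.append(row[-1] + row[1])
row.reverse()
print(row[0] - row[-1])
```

insert 5 at 1 → [7, 5, 5, 9, 4, 3]
append row[4]+row[1] = 4+5 = 9 → [7, 5, 5, 9, 4, 3, 9]
row[4] = row[-1]-row[-1] = 9-9 = 0 → [7, 5, 5, 9, 0, 3, 9]
append row[1]+row[-1] = 5+9 = 14 → [7, 5, 5, 9, 0, 3, 9, 14]
row[7] = row[5]*row[4] = 3*0 = 0 → [7, 5, 5, 9, 0, 3, 9, 0]
append row[-1]+row[1] = 0+5 = 5 → [7, 5, 5, 9, 0, 3, 9, 0, 5]
reverse → [5, 0, 9, 3, 0, 9, 5, 5, 7]
row[0]-row[-1] = 5-7 = -2

-2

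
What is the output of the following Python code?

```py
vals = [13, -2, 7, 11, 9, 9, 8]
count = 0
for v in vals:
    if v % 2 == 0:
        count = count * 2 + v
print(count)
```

4

v=13: not even
v=-2: even, count = 0*2+(-2) = -2
v=7: not even
v=11: not even
v=9: not even
v=9: not even
v=8: even, count = (-2)*2+8 = 4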